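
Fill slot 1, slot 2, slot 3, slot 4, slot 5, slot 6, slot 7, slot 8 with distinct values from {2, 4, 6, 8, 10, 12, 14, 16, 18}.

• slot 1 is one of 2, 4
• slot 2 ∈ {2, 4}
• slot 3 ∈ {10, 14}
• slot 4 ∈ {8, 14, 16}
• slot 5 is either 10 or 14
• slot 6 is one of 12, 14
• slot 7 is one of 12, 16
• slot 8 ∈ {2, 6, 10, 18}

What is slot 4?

slot 1 and slot 2 between them cover only {2, 4} — a naked pair. Remove those values from slot 8.
slot 3 and slot 5 between them cover only {10, 14} — a naked pair. Remove those values from slot 4, slot 6, slot 8.
slot 6's domain is down to {12}, so slot 6 = 12. Remove 12 from slot 7.
slot 7 must be 16 (only option left). Eliminate 16 elsewhere: slot 4.
So slot 4 = 8.

8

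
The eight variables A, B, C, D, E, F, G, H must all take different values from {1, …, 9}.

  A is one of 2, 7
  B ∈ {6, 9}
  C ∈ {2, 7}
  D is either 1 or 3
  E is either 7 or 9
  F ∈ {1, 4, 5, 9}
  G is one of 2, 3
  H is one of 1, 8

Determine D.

1

The 2 variables A and C are confined to {2, 7}, which locks those values in; drop them from E, G.
E's domain is down to {9}, so E = 9. Strike 9 from B, F.
G has just one choice, so G = 3. Eliminate 3 elsewhere: D.
So D = 1.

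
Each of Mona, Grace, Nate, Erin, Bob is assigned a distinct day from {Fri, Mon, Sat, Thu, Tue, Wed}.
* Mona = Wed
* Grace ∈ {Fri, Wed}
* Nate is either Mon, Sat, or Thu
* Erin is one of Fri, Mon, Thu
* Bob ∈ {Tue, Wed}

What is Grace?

Fri

Mona's domain is down to {Wed}, so Mona = Wed. Eliminate Wed elsewhere: Grace, Bob.
So Grace = Fri.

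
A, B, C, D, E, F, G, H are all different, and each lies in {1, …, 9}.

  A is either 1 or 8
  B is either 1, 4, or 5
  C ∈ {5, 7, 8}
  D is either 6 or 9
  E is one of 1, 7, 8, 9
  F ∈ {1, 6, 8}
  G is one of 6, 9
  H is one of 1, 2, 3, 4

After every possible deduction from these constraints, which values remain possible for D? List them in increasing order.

6, 9

D and G between them cover only {6, 9} — a naked pair. Remove those values from E, F.
The 2 variables A and F are confined to {1, 8}, which locks those values in; drop them from B, C, E, H.
E has just one choice, so E = 7. Eliminate 7 elsewhere: C.
That leaves C = 5. So B can't be 5.
B has just one choice, so B = 4. Remove 4 from H.
No further eliminations apply; D can still be any of 6, 9.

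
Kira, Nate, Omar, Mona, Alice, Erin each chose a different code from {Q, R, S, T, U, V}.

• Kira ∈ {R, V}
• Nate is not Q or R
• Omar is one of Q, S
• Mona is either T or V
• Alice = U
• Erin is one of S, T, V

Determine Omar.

Alice must be U (only option left). Remove U from Nate.
The 5 still-open variables together cover exactly {Q, R, S, T, V} — 5 values for 5 variables — and Q appears only in Omar's list, so Omar = Q.

Q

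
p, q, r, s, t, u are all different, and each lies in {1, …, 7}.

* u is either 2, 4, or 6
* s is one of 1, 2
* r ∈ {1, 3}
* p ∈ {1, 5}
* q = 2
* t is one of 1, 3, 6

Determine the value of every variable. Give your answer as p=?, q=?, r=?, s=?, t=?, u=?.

q must be 2 (only option left). Eliminate 2 elsewhere: s, u.
That leaves s = 1. Strike 1 from p, r, t.
p's domain is down to {5}, so p = 5.
That leaves r = 3. So t can't be 3.
t must be 6 (only option left). Remove 6 from u.
u must be 4 (only option left).

p=5, q=2, r=3, s=1, t=6, u=4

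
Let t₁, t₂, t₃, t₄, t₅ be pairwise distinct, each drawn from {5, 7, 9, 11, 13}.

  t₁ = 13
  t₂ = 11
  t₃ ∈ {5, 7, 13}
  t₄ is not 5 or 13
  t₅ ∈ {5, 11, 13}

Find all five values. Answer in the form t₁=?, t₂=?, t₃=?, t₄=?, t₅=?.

t₁ has just one choice, so t₁ = 13. Strike 13 from t₃, t₅.
t₂ must be 11 (only option left). Eliminate 11 elsewhere: t₄, t₅.
t₅ has just one choice, so t₅ = 5. So t₃ can't be 5.
t₃ has just one choice, so t₃ = 7. Strike 7 from t₄.
t₄ has just one choice, so t₄ = 9.

t₁=13, t₂=11, t₃=7, t₄=9, t₅=5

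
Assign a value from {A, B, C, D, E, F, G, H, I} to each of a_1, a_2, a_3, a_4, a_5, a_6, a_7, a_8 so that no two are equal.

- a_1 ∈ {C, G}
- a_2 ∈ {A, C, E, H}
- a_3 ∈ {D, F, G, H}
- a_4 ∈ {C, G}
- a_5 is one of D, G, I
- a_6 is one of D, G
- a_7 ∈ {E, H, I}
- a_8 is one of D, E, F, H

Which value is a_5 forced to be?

I

Among the 8 variables, A fits only a_2 (and all 8 values in {A, C, D, E, F, G, H, I} must be used), so a_2 = A.
a_1 and a_4 between them cover only {C, G} — a naked pair. Remove those values from a_3, a_5, a_6.
a_6's domain is down to {D}, so a_6 = D. Strike D from a_3, a_5, a_8.
So a_5 = I.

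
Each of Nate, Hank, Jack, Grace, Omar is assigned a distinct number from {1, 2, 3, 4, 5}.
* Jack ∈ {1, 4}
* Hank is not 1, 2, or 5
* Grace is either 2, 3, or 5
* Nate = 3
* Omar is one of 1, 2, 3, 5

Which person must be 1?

Jack

Nate must be 3 (only option left). Eliminate 3 elsewhere: Hank, Grace, Omar.
Hank's domain is down to {4}, so Hank = 4. Strike 4 from Jack.
So 1 goes to Jack.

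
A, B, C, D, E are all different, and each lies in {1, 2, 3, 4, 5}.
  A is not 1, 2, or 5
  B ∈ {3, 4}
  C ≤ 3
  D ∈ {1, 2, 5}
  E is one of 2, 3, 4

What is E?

The 5 variables draw from only 5 values {1, 2, 3, 4, 5}, so each is used; only D can be 5, hence D = 5.
The 4 still-open variables draw from only 4 values {1, 2, 3, 4}, so each is used; only C can be 1, hence C = 1.
Among the 3 still-open variables, 2 fits only E (and all 3 values in {2, 3, 4} must be used), so E = 2.

2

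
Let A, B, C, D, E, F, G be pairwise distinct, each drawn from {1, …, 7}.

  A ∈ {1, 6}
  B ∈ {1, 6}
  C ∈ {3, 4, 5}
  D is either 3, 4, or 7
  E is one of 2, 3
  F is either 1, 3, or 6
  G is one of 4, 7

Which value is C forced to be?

5

Among the 7 variables, 2 fits only E (and all 7 values in {1, 2, 3, 4, 5, 6, 7} must be used), so E = 2.
The 6 still-open variables together cover exactly {1, 3, 4, 5, 6, 7} — 6 values for 6 variables — and 5 appears only in C's list, so C = 5.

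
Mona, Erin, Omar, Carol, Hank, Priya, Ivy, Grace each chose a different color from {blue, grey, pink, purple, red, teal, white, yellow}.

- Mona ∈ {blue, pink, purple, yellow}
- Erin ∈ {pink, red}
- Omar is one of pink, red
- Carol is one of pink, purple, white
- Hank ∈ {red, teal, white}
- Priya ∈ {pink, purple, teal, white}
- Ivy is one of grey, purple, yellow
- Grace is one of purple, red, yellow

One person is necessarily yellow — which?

The 8 variables draw from only 8 values {blue, grey, pink, purple, red, teal, white, yellow}, so each is used; only Mona can be blue, hence Mona = blue.
The 7 still-open variables draw from only 7 values {grey, pink, purple, red, teal, white, yellow}, so each is used; only Ivy can be grey, hence Ivy = grey.
The 6 still-open variables draw from only 6 values {pink, purple, red, teal, white, yellow}, so each is used; only Grace can be yellow, hence Grace = yellow.

Grace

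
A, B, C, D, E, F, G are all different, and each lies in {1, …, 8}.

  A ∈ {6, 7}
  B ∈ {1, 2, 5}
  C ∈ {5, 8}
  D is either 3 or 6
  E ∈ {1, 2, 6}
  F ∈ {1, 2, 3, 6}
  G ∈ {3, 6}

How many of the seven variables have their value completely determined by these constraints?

3

The 7 variables together cover exactly {1, 2, 3, 5, 6, 7, 8} — 7 values for 7 variables — and 7 appears only in A's list, so A = 7.
The 6 still-open variables together cover exactly {1, 2, 3, 5, 6, 8} — 6 values for 6 variables — and 8 appears only in C's list, so C = 8.
The 5 still-open variables together cover exactly {1, 2, 3, 5, 6} — 5 values for 5 variables — and 5 appears only in B's list, so B = 5.
D and G between them cover only {3, 6} — a naked pair. Remove those values from E, F.
Determined: A=7, B=5, C=8. The other variables each still have more than one consistent value. That makes 3.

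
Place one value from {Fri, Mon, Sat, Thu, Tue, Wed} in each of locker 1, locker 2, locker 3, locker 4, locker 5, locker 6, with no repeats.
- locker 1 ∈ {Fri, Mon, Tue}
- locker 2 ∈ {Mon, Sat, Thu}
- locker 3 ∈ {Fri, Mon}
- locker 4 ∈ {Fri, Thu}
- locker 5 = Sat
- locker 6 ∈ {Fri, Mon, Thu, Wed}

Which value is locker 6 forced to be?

Wed

locker 5 has just one choice, so locker 5 = Sat. So locker 2 can't be Sat.
The 5 still-open variables together cover exactly {Fri, Mon, Thu, Tue, Wed} — 5 values for 5 variables — and Tue appears only in locker 1's list, so locker 1 = Tue.
Among the 4 still-open variables, Wed fits only locker 6 (and all 4 values in {Fri, Mon, Thu, Wed} must be used), so locker 6 = Wed.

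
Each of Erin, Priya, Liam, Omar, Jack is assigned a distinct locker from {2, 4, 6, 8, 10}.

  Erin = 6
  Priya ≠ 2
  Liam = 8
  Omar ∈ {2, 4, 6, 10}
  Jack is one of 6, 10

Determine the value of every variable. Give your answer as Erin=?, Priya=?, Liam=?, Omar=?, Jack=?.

Erin=6, Priya=4, Liam=8, Omar=2, Jack=10

Erin's domain is down to {6}, so Erin = 6. So Priya, Omar, Jack can't be 6.
Liam must be 8 (only option left). Eliminate 8 elsewhere: Priya.
Jack's domain is down to {10}, so Jack = 10. Strike 10 from Priya, Omar.
Priya has just one choice, so Priya = 4. Eliminate 4 elsewhere: Omar.
Omar must be 2 (only option left).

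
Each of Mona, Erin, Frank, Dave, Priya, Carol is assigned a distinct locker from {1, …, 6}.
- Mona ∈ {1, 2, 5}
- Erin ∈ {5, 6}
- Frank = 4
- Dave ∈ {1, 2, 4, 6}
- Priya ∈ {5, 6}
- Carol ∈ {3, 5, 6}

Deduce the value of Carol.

3

Frank has just one choice, so Frank = 4. Remove 4 from Dave.
The 5 still-open variables draw from only 5 values {1, 2, 3, 5, 6}, so each is used; only Carol can be 3, hence Carol = 3.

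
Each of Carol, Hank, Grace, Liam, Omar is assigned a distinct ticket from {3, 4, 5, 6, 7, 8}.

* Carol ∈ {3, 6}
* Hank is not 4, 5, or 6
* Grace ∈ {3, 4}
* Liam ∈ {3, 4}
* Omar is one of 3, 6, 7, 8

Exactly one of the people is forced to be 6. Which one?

Grace and Liam between them cover only {3, 4} — a naked pair. Remove those values from Carol, Hank, Omar.
So 6 goes to Carol.

Carol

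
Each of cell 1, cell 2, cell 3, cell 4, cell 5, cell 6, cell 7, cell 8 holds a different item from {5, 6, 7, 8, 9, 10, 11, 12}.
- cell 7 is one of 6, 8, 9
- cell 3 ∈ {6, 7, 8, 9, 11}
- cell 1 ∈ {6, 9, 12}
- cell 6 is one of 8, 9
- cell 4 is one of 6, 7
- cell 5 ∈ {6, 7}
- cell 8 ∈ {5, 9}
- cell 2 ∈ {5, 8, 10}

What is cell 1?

The 8 variables draw from only 8 values {5, 6, 7, 8, 9, 10, 11, 12}, so each is used; only cell 2 can be 10, hence cell 2 = 10.
The 7 still-open variables together cover exactly {5, 6, 7, 8, 9, 11, 12} — 7 values for 7 variables — and 5 appears only in cell 8's list, so cell 8 = 5.
Among the 6 still-open variables, 11 fits only cell 3 (and all 6 values in {6, 7, 8, 9, 11, 12} must be used), so cell 3 = 11.
The 5 still-open variables together cover exactly {6, 7, 8, 9, 12} — 5 values for 5 variables — and 12 appears only in cell 1's list, so cell 1 = 12.

12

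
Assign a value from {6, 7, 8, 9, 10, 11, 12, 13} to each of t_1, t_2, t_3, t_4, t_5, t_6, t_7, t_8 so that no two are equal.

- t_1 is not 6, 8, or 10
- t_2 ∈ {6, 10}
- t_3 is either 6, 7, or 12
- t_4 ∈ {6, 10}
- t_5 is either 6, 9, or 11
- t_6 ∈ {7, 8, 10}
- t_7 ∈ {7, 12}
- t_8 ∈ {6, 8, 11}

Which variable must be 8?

t_6

The 8 variables draw from only 8 values {6, 7, 8, 9, 10, 11, 12, 13}, so each is used; only t_1 can be 13, hence t_1 = 13.
Among the 7 still-open variables, 9 fits only t_5 (and all 7 values in {6, 7, 8, 9, 10, 11, 12} must be used), so t_5 = 9.
The 6 still-open variables together cover exactly {6, 7, 8, 10, 11, 12} — 6 values for 6 variables — and 11 appears only in t_8's list, so t_8 = 11.
The 5 still-open variables together cover exactly {6, 7, 8, 10, 12} — 5 values for 5 variables — and 8 appears only in t_6's list, so t_6 = 8.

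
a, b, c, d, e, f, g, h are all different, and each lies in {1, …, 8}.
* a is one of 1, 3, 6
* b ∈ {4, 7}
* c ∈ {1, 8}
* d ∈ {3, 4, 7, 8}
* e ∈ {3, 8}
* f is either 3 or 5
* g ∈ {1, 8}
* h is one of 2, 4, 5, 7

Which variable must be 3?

e

The 8 variables together cover exactly {1, 2, 3, 4, 5, 6, 7, 8} — 8 values for 8 variables — and 2 appears only in h's list, so h = 2.
The 7 still-open variables draw from only 7 values {1, 3, 4, 5, 6, 7, 8}, so each is used; only f can be 5, hence f = 5.
Among the 6 still-open variables, 6 fits only a (and all 6 values in {1, 3, 4, 6, 7, 8} must be used), so a = 6.
c and g between them cover only {1, 8} — a naked pair. Remove those values from d, e.
So 3 goes to e.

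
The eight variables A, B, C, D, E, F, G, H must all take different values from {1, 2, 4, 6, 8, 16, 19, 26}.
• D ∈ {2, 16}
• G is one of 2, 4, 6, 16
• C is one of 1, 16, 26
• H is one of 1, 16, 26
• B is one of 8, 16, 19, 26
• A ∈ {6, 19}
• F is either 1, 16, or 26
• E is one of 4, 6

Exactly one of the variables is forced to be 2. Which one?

The 8 variables together cover exactly {1, 2, 4, 6, 8, 16, 19, 26} — 8 values for 8 variables — and 8 appears only in B's list, so B = 8.
The 7 still-open variables together cover exactly {1, 2, 4, 6, 16, 19, 26} — 7 values for 7 variables — and 19 appears only in A's list, so A = 19.
The 3 variables C, F, H are confined to {1, 16, 26}, which locks those values in; drop them from D, G.
So 2 goes to D.

D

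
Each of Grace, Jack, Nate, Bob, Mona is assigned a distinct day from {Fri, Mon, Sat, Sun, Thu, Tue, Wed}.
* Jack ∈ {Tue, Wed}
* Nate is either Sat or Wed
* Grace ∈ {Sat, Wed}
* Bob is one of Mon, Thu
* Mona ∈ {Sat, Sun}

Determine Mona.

The 2 variables Grace and Nate are confined to {Sat, Wed}, which locks those values in; drop them from Jack, Mona.
So Mona = Sun.

Sun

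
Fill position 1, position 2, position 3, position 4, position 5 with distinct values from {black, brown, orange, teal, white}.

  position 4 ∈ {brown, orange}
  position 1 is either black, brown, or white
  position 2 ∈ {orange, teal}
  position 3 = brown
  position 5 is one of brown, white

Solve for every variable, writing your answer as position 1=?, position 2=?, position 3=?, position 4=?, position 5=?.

position 3 has just one choice, so position 3 = brown. So position 1, position 4, position 5 can't be brown.
That leaves position 4 = orange. So position 2 can't be orange.
That leaves position 5 = white. Eliminate white elsewhere: position 1.
position 1's domain is down to {black}, so position 1 = black.
position 2 must be teal (only option left).

position 1=black, position 2=teal, position 3=brown, position 4=orange, position 5=white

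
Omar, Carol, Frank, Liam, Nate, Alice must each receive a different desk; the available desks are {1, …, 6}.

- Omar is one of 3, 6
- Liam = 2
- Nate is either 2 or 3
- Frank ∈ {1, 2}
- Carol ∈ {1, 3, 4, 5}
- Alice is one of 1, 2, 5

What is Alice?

5

Liam has just one choice, so Liam = 2. So Frank, Nate, Alice can't be 2.
That leaves Nate = 3. Strike 3 from Omar, Carol.
That leaves Omar = 6.
Frank has just one choice, so Frank = 1. So Carol, Alice can't be 1.
So Alice = 5.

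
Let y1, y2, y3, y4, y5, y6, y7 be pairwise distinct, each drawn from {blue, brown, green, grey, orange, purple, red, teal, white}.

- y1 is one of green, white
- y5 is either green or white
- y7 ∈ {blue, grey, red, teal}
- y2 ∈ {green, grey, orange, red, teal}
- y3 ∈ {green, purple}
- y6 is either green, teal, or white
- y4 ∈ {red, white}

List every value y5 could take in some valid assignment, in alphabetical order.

The 2 variables y1 and y5 are confined to {green, white}, which locks those values in; drop them from y2, y3, y4, y6.
y3's domain is down to {purple}, so y3 = purple.
y4 has just one choice, so y4 = red. Remove red from y2, y7.
y6 must be teal (only option left). Strike teal from y2, y7.
No further eliminations apply; y5 can still be any of green, white.

green, white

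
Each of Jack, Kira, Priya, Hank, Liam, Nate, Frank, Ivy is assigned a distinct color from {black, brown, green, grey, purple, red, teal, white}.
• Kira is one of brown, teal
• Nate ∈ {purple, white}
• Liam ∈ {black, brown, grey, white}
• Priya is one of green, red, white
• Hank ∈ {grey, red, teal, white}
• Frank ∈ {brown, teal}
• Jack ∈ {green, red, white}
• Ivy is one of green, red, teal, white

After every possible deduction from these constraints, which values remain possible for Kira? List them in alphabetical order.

The 8 variables together cover exactly {black, brown, green, grey, purple, red, teal, white} — 8 values for 8 variables — and black appears only in Liam's list, so Liam = black.
The 7 still-open variables together cover exactly {brown, green, grey, purple, red, teal, white} — 7 values for 7 variables — and grey appears only in Hank's list, so Hank = grey.
The 6 still-open variables draw from only 6 values {brown, green, purple, red, teal, white}, so each is used; only Nate can be purple, hence Nate = purple.
The 2 variables Kira and Frank are confined to {brown, teal}, which locks those values in; drop them from Ivy.
No further eliminations apply; Kira can still be any of brown, teal.

brown, teal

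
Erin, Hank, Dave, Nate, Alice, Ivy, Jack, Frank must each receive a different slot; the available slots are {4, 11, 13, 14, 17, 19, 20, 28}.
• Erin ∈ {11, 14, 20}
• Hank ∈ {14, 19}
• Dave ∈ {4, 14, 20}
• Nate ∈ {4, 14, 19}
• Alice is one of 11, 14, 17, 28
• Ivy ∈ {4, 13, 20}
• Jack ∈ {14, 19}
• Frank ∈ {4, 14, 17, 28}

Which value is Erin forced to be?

11

Among the 8 variables, 13 fits only Ivy (and all 8 values in {4, 11, 13, 14, 17, 19, 20, 28} must be used), so Ivy = 13.
Hank and Jack between them cover only {14, 19} — a naked pair. Remove those values from Erin, Dave, Nate, Alice, Frank.
Nate must be 4 (only option left). So Dave, Frank can't be 4.
Dave's domain is down to {20}, so Dave = 20. Eliminate 20 elsewhere: Erin.
So Erin = 11.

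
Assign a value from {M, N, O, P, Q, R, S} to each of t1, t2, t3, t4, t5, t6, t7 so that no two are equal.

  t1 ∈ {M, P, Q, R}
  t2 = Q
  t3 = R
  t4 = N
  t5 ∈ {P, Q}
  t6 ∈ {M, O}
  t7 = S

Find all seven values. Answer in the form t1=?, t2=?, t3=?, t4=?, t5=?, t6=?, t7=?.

t2 must be Q (only option left). Strike Q from t1, t5.
That leaves t3 = R. Remove R from t1.
t4 must be N (only option left).
t5 must be P (only option left). Remove P from t1.
t7's domain is down to {S}, so t7 = S.
t1 must be M (only option left). Remove M from t6.
t6 must be O (only option left).

t1=M, t2=Q, t3=R, t4=N, t5=P, t6=O, t7=S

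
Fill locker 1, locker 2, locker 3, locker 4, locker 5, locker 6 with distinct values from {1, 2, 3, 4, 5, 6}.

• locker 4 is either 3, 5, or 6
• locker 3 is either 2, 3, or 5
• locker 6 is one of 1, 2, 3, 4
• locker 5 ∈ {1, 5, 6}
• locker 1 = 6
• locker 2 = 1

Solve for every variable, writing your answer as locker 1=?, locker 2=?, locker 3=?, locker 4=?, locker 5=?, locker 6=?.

locker 1 must be 6 (only option left). Strike 6 from locker 4, locker 5.
locker 2's domain is down to {1}, so locker 2 = 1. Remove 1 from locker 5, locker 6.
locker 5 must be 5 (only option left). Eliminate 5 elsewhere: locker 3, locker 4.
locker 4 must be 3 (only option left). Remove 3 from locker 3, locker 6.
locker 3 must be 2 (only option left). Strike 2 from locker 6.
That leaves locker 6 = 4.

locker 1=6, locker 2=1, locker 3=2, locker 4=3, locker 5=5, locker 6=4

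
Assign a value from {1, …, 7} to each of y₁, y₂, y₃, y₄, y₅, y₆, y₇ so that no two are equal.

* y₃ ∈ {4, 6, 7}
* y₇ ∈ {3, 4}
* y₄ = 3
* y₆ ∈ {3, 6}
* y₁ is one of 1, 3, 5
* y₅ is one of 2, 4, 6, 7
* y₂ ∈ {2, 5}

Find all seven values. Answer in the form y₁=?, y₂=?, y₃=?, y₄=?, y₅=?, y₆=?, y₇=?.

y₄'s domain is down to {3}, so y₄ = 3. So y₁, y₆, y₇ can't be 3.
y₆ has just one choice, so y₆ = 6. Remove 6 from y₃, y₅.
That leaves y₇ = 4. So y₃, y₅ can't be 4.
y₃'s domain is down to {7}, so y₃ = 7. So y₅ can't be 7.
y₅ has just one choice, so y₅ = 2. So y₂ can't be 2.
y₂ has just one choice, so y₂ = 5. Strike 5 from y₁.
That leaves y₁ = 1.

y₁=1, y₂=5, y₃=7, y₄=3, y₅=2, y₆=6, y₇=4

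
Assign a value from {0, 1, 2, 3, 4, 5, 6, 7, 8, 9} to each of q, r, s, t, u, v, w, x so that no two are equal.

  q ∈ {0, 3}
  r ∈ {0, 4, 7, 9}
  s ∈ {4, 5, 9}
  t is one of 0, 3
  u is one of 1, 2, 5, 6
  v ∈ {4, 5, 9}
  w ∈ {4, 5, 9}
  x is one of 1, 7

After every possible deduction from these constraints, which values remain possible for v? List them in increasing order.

q and t between them cover only {0, 3} — a naked pair. Remove those values from r.
The 3 variables s, v, w are confined to {4, 5, 9}, which locks those values in; drop them from r, u.
r's domain is down to {7}, so r = 7. So x can't be 7.
x must be 1 (only option left). Strike 1 from u.
No further eliminations apply; v can still be any of 4, 5, 9.

4, 5, 9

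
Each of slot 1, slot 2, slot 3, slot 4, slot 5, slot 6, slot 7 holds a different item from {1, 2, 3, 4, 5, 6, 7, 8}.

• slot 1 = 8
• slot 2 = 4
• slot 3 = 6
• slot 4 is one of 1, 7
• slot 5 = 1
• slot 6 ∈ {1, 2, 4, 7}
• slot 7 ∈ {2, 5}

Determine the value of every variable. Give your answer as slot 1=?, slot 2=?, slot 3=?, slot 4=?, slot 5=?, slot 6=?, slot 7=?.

slot 1 has just one choice, so slot 1 = 8.
slot 2's domain is down to {4}, so slot 2 = 4. Strike 4 from slot 6.
slot 3 must be 6 (only option left).
That leaves slot 5 = 1. Remove 1 from slot 4, slot 6.
That leaves slot 4 = 7. Remove 7 from slot 6.
slot 6 has just one choice, so slot 6 = 2. Strike 2 from slot 7.
slot 7's domain is down to {5}, so slot 7 = 5.

slot 1=8, slot 2=4, slot 3=6, slot 4=7, slot 5=1, slot 6=2, slot 7=5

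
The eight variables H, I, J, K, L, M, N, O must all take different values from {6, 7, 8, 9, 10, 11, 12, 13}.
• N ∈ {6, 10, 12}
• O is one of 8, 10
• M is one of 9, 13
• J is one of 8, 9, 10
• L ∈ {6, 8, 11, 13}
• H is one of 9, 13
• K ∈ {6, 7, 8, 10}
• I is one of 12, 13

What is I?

The 8 variables together cover exactly {6, 7, 8, 9, 10, 11, 12, 13} — 8 values for 8 variables — and 7 appears only in K's list, so K = 7.
The 7 still-open variables together cover exactly {6, 8, 9, 10, 11, 12, 13} — 7 values for 7 variables — and 11 appears only in L's list, so L = 11.
Among the 6 still-open variables, 6 fits only N (and all 6 values in {6, 8, 9, 10, 12, 13} must be used), so N = 6.
The 5 still-open variables together cover exactly {8, 9, 10, 12, 13} — 5 values for 5 variables — and 12 appears only in I's list, so I = 12.

12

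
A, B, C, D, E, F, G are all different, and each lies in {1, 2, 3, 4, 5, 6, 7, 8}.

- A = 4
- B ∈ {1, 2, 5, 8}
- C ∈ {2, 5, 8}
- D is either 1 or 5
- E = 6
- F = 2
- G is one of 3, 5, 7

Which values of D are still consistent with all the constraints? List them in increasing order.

1, 5

A must be 4 (only option left).
E has just one choice, so E = 6.
F's domain is down to {2}, so F = 2. Remove 2 from B, C.
B, C, D between them cover only {1, 5, 8} — a naked triple. Remove those values from G.
No further eliminations apply; D can still be any of 1, 5.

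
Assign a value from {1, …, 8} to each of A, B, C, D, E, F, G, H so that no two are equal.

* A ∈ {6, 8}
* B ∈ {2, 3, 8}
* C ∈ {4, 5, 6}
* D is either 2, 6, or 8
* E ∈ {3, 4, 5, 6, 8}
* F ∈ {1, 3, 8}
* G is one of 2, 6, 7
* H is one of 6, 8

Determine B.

3

Among the 8 variables, 1 fits only F (and all 8 values in {1, 2, 3, 4, 5, 6, 7, 8} must be used), so F = 1.
The 7 still-open variables together cover exactly {2, 3, 4, 5, 6, 7, 8} — 7 values for 7 variables — and 7 appears only in G's list, so G = 7.
The 2 variables A and H are confined to {6, 8}, which locks those values in; drop them from B, C, D, E.
That leaves D = 2. Remove 2 from B.
So B = 3.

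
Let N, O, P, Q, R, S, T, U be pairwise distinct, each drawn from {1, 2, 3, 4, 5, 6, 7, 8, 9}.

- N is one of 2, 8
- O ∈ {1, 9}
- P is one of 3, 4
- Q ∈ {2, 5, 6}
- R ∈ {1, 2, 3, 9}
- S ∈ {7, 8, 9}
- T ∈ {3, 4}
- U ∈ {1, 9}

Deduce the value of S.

O and U share exactly the 2 values {1, 9}; by pigeonhole those values go to them, so strike 1, 9 from R, S.
P and T between them cover only {3, 4} — a naked pair. Remove those values from R.
That leaves R = 2. Strike 2 from N, Q.
That leaves N = 8. Remove 8 from S.
So S = 7.

7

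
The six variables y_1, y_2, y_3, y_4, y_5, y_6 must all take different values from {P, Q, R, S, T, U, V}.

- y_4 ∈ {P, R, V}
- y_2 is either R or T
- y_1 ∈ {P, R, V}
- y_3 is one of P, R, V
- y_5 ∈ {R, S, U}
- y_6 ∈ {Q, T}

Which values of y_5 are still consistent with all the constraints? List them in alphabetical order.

S, U

The 3 variables y_1, y_3, y_4 are confined to {P, R, V}, which locks those values in; drop them from y_2, y_5.
That leaves y_2 = T. So y_6 can't be T.
y_6 must be Q (only option left).
No further eliminations apply; y_5 can still be any of S, U.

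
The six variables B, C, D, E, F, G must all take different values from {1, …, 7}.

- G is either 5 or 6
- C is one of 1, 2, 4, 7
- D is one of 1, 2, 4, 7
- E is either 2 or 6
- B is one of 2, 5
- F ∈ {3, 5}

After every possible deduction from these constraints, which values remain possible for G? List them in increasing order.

5, 6

B, E, G share exactly the 3 values {2, 5, 6}; by pigeonhole those values go to them, so strike 2, 5, 6 from C, D, F.
That leaves F = 3.
No further eliminations apply; G can still be any of 5, 6.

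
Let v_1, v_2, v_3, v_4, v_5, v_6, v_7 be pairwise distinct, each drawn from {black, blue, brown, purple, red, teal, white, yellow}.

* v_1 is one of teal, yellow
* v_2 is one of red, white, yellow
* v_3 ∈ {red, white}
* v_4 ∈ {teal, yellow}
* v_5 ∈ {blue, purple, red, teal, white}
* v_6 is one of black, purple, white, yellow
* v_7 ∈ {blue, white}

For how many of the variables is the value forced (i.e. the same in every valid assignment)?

3

The 7 variables draw from only 7 values {black, blue, purple, red, teal, white, yellow}, so each is used; only v_6 can be black, hence v_6 = black.
The 6 still-open variables draw from only 6 values {blue, purple, red, teal, white, yellow}, so each is used; only v_5 can be purple, hence v_5 = purple.
Among the 5 still-open variables, blue fits only v_7 (and all 5 values in {blue, red, teal, white, yellow} must be used), so v_7 = blue.
v_1 and v_4 between them cover only {teal, yellow} — a naked pair. Remove those values from v_2.
Determined: v_5=purple, v_6=black, v_7=blue. The other variables each still have more than one consistent value. That makes 3.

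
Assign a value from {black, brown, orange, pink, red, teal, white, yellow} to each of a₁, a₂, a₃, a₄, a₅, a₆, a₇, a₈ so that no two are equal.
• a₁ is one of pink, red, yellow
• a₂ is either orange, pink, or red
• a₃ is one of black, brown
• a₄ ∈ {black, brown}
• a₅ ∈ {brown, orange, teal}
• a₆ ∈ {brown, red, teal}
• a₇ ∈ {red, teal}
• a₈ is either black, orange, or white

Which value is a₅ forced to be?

orange

The 8 variables draw from only 8 values {black, brown, orange, pink, red, teal, white, yellow}, so each is used; only a₈ can be white, hence a₈ = white.
Among the 7 still-open variables, yellow fits only a₁ (and all 7 values in {black, brown, orange, pink, red, teal, yellow} must be used), so a₁ = yellow.
Among the 6 still-open variables, pink fits only a₂ (and all 6 values in {black, brown, orange, pink, red, teal} must be used), so a₂ = pink.
The 5 still-open variables draw from only 5 values {black, brown, orange, red, teal}, so each is used; only a₅ can be orange, hence a₅ = orange.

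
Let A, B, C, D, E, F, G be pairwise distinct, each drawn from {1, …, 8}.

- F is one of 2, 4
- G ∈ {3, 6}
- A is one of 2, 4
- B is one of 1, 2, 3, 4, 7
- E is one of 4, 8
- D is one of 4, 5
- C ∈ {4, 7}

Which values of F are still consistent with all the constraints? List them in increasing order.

2, 4

A and F share exactly the 2 values {2, 4}; by pigeonhole those values go to them, so strike 2, 4 from B, C, D, E.
C has just one choice, so C = 7. Remove 7 from B.
That leaves D = 5.
That leaves E = 8.
No further eliminations apply; F can still be any of 2, 4.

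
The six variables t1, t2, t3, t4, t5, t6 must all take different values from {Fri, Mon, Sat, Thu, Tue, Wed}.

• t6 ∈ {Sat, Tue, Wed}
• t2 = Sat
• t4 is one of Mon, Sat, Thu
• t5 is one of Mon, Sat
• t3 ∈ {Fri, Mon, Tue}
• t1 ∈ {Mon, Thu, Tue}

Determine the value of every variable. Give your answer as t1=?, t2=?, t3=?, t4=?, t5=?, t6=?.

t1=Tue, t2=Sat, t3=Fri, t4=Thu, t5=Mon, t6=Wed

t2 has just one choice, so t2 = Sat. So t4, t5, t6 can't be Sat.
t5 must be Mon (only option left). Eliminate Mon elsewhere: t1, t3, t4.
t4 has just one choice, so t4 = Thu. Strike Thu from t1.
t1's domain is down to {Tue}, so t1 = Tue. Strike Tue from t3, t6.
t3's domain is down to {Fri}, so t3 = Fri.
t6's domain is down to {Wed}, so t6 = Wed.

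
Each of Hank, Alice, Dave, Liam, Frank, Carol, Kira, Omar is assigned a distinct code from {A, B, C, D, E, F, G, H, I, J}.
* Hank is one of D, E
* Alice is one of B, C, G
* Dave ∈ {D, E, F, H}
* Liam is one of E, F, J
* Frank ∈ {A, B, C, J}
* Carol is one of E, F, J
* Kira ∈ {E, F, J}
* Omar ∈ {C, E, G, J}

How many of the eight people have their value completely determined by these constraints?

The 3 variables Liam, Carol, Kira are confined to {E, F, J}, which locks those values in; drop them from Hank, Dave, Frank, Omar.
That leaves Hank = D. Strike D from Dave.
Dave has just one choice, so Dave = H.
Determined: Hank=D, Dave=H. The other people each still have more than one consistent value. That makes 2.

2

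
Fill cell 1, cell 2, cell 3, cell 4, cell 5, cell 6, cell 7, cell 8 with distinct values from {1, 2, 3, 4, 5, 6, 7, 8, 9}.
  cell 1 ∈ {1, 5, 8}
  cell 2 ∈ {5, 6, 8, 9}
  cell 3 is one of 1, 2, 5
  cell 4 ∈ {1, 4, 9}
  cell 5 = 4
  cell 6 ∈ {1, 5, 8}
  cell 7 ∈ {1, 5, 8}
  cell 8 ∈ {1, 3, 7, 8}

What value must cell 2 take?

6

cell 5 must be 4 (only option left). Strike 4 from cell 4.
The 3 variables cell 1, cell 6, cell 7 are confined to {1, 5, 8}, which locks those values in; drop them from cell 2, cell 3, cell 4, cell 8.
cell 3 must be 2 (only option left).
cell 4 must be 9 (only option left). Eliminate 9 elsewhere: cell 2.
So cell 2 = 6.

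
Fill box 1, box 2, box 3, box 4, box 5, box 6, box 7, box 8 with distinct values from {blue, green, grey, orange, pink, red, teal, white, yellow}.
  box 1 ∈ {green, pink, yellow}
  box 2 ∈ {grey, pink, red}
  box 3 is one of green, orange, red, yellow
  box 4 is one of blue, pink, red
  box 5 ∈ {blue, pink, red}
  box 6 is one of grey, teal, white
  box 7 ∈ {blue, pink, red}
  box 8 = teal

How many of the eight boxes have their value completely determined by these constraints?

box 8 must be teal (only option left). Eliminate teal elsewhere: box 6.
box 4, box 5, box 7 share exactly the 3 values {blue, pink, red}; by pigeonhole those values go to them, so strike blue, pink, red from box 1, box 2, box 3.
That leaves box 2 = grey. Strike grey from box 6.
box 6's domain is down to {white}, so box 6 = white.
Determined: box 2=grey, box 6=white, box 8=teal. The other boxes each still have more than one consistent value. That makes 3.

3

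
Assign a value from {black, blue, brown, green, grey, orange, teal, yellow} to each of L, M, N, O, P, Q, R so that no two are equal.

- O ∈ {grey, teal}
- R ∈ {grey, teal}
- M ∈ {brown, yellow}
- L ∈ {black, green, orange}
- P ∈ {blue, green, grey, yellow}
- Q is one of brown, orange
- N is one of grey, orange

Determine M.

O and R share exactly the 2 values {grey, teal}; by pigeonhole those values go to them, so strike grey, teal from N, P.
That leaves N = orange. Strike orange from L, Q.
Q has just one choice, so Q = brown. So M can't be brown.
So M = yellow.

yellow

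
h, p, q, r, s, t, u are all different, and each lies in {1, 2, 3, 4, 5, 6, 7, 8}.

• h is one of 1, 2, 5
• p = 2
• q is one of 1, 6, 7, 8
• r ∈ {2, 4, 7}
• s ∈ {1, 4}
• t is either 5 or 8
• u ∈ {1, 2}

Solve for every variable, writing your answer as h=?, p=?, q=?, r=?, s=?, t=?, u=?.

p must be 2 (only option left). Remove 2 from h, r, u.
u has just one choice, so u = 1. Remove 1 from h, q, s.
h must be 5 (only option left). So t can't be 5.
That leaves s = 4. Eliminate 4 elsewhere: r.
t's domain is down to {8}, so t = 8. So q can't be 8.
r's domain is down to {7}, so r = 7. Strike 7 from q.
q has just one choice, so q = 6.

h=5, p=2, q=6, r=7, s=4, t=8, u=1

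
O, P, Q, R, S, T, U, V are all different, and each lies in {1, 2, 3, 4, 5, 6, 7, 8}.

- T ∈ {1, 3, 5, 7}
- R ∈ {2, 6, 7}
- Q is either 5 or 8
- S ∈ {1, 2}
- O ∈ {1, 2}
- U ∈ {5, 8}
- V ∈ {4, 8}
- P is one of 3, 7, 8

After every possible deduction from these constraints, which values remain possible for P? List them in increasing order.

The 8 variables draw from only 8 values {1, 2, 3, 4, 5, 6, 7, 8}, so each is used; only V can be 4, hence V = 4.
The 7 still-open variables draw from only 7 values {1, 2, 3, 5, 6, 7, 8}, so each is used; only R can be 6, hence R = 6.
The 2 variables O and S are confined to {1, 2}, which locks those values in; drop them from T.
The 2 variables Q and U are confined to {5, 8}, which locks those values in; drop them from P, T.
No further eliminations apply; P can still be any of 3, 7.

3, 7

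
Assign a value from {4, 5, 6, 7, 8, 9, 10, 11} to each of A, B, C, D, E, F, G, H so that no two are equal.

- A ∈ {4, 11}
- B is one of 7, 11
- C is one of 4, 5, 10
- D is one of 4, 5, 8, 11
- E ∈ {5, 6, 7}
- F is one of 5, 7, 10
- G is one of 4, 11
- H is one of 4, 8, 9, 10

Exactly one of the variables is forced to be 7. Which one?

B

The 8 variables together cover exactly {4, 5, 6, 7, 8, 9, 10, 11} — 8 values for 8 variables — and 6 appears only in E's list, so E = 6.
The 7 still-open variables draw from only 7 values {4, 5, 7, 8, 9, 10, 11}, so each is used; only H can be 9, hence H = 9.
The 6 still-open variables draw from only 6 values {4, 5, 7, 8, 10, 11}, so each is used; only D can be 8, hence D = 8.
A and G between them cover only {4, 11} — a naked pair. Remove those values from B, C.
So 7 goes to B.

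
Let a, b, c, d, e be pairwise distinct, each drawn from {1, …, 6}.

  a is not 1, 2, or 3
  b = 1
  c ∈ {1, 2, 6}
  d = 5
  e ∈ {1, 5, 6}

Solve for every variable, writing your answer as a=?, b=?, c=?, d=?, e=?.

a=4, b=1, c=2, d=5, e=6

b must be 1 (only option left). So c, e can't be 1.
d's domain is down to {5}, so d = 5. So a, e can't be 5.
e has just one choice, so e = 6. Remove 6 from a, c.
a has just one choice, so a = 4.
c's domain is down to {2}, so c = 2.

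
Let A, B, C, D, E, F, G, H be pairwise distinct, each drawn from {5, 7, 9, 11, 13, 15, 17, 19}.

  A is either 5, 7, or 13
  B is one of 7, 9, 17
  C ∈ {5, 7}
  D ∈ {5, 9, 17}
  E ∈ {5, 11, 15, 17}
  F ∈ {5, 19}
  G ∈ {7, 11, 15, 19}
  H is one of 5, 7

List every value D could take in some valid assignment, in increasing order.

The 8 variables draw from only 8 values {5, 7, 9, 11, 13, 15, 17, 19}, so each is used; only A can be 13, hence A = 13.
C and H share exactly the 2 values {5, 7}; by pigeonhole those values go to them, so strike 5, 7 from B, D, E, F, G.
F must be 19 (only option left). So G can't be 19.
B and D between them cover only {9, 17} — a naked pair. Remove those values from E.
No further eliminations apply; D can still be any of 9, 17.

9, 17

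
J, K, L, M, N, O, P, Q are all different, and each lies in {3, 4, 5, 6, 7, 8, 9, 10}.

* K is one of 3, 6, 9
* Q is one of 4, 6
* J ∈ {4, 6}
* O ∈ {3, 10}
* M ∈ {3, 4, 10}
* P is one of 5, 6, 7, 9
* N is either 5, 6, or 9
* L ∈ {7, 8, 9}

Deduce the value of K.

9

Among the 8 variables, 8 fits only L (and all 8 values in {3, 4, 5, 6, 7, 8, 9, 10} must be used), so L = 8.
Among the 7 still-open variables, 7 fits only P (and all 7 values in {3, 4, 5, 6, 7, 9, 10} must be used), so P = 7.
The 6 still-open variables together cover exactly {3, 4, 5, 6, 9, 10} — 6 values for 6 variables — and 5 appears only in N's list, so N = 5.
The 5 still-open variables together cover exactly {3, 4, 6, 9, 10} — 5 values for 5 variables — and 9 appears only in K's list, so K = 9.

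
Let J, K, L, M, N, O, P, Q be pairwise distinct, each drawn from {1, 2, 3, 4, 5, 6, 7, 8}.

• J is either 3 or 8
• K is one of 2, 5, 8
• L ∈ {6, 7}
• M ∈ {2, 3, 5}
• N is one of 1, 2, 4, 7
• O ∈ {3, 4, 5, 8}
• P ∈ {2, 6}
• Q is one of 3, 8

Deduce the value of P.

Among the 8 variables, 1 fits only N (and all 8 values in {1, 2, 3, 4, 5, 6, 7, 8} must be used), so N = 1.
The 7 still-open variables draw from only 7 values {2, 3, 4, 5, 6, 7, 8}, so each is used; only O can be 4, hence O = 4.
The 6 still-open variables together cover exactly {2, 3, 5, 6, 7, 8} — 6 values for 6 variables — and 7 appears only in L's list, so L = 7.
Among the 5 still-open variables, 6 fits only P (and all 5 values in {2, 3, 5, 6, 8} must be used), so P = 6.

6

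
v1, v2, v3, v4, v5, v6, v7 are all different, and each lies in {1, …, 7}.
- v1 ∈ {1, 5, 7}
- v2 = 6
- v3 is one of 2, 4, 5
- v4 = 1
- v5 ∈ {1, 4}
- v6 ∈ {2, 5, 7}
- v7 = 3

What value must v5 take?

v2 must be 6 (only option left).
v4 must be 1 (only option left). Strike 1 from v1, v5.
So v5 = 4.

4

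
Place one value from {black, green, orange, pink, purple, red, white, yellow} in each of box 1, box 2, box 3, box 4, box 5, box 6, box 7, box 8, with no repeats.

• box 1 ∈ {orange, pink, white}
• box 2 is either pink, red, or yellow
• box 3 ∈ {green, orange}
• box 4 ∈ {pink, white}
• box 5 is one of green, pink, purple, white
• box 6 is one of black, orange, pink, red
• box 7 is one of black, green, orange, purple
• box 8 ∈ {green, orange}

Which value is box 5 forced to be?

The 8 variables together cover exactly {black, green, orange, pink, purple, red, white, yellow} — 8 values for 8 variables — and yellow appears only in box 2's list, so box 2 = yellow.
The 7 still-open variables draw from only 7 values {black, green, orange, pink, purple, red, white}, so each is used; only box 6 can be red, hence box 6 = red.
The 6 still-open variables together cover exactly {black, green, orange, pink, purple, white} — 6 values for 6 variables — and black appears only in box 7's list, so box 7 = black.
Among the 5 still-open variables, purple fits only box 5 (and all 5 values in {green, orange, pink, purple, white} must be used), so box 5 = purple.

purple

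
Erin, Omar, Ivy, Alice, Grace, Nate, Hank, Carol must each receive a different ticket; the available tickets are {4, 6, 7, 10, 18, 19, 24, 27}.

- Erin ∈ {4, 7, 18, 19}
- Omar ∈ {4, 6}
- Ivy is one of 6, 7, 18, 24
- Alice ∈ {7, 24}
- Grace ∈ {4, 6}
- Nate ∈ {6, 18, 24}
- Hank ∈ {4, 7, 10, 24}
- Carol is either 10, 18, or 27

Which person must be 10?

Hank

Among the 8 variables, 19 fits only Erin (and all 8 values in {4, 6, 7, 10, 18, 19, 24, 27} must be used), so Erin = 19.
The 7 still-open variables draw from only 7 values {4, 6, 7, 10, 18, 24, 27}, so each is used; only Carol can be 27, hence Carol = 27.
The 6 still-open variables together cover exactly {4, 6, 7, 10, 18, 24} — 6 values for 6 variables — and 10 appears only in Hank's list, so Hank = 10.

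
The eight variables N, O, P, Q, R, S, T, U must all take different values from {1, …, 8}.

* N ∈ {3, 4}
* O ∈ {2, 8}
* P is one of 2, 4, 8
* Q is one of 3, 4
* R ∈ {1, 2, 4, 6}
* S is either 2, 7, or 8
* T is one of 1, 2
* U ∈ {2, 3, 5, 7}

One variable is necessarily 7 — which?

The 8 variables together cover exactly {1, 2, 3, 4, 5, 6, 7, 8} — 8 values for 8 variables — and 5 appears only in U's list, so U = 5.
Among the 7 still-open variables, 6 fits only R (and all 7 values in {1, 2, 3, 4, 6, 7, 8} must be used), so R = 6.
The 6 still-open variables draw from only 6 values {1, 2, 3, 4, 7, 8}, so each is used; only T can be 1, hence T = 1.
The 5 still-open variables together cover exactly {2, 3, 4, 7, 8} — 5 values for 5 variables — and 7 appears only in S's list, so S = 7.

S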